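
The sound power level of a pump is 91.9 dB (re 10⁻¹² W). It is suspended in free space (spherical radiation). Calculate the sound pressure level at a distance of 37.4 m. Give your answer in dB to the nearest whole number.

L_p = L_w − 10·log₁₀(4π·r²) with r = 37.4 m.
4π·r² = 1.758e+04 m², 10·log₁₀ of that is 42.450 dB.
L_p = 91.9 − 42.450 = 49.45 dB.

49 dB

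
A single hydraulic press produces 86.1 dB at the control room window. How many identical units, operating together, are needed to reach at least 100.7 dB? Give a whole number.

The shortfall is 100.7 − 86.1 = 14.6 dB, and N units add 10·log₁₀ N, so need 10·log₁₀ N ≥ 14.6.
N ≥ 10^(14.6/10) = 28.840, so N = 29.

29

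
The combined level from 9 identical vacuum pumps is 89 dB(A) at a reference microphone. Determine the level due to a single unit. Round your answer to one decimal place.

79.5 dB(A)

For N identical incoherent sources L_total = L₁ + 10·log₁₀ N, so L₁ = 89 − 10·log₁₀(9) = 89 − 9.542.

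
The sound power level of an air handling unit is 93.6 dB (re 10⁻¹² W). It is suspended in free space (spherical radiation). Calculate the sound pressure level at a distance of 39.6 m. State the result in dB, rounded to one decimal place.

L_p = L_w − 10·log₁₀(4π·r²) with r = 39.6 m.
4π·r² = 1.971e+04 m², 10·log₁₀ of that is 42.946 dB.
L_p = 93.6 − 42.946 = 50.65 dB.

50.7 dB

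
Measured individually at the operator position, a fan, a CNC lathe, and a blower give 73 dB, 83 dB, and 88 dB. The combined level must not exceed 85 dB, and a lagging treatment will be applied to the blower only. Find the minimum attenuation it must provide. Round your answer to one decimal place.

8.1 dB

The untreated sources together contribute 10^(73/10) + 10^(83/10) = 2.195e+08, i.e. 83.41 dB.
The limit corresponds to 10^(85/10) = 3.162e+08; subtracting the fixed part leaves 9.675e+07 for the blower, i.e. 79.86 dB.
So the blower must be reduced from 88 to 79.86 dB: IL = 8.14 dB.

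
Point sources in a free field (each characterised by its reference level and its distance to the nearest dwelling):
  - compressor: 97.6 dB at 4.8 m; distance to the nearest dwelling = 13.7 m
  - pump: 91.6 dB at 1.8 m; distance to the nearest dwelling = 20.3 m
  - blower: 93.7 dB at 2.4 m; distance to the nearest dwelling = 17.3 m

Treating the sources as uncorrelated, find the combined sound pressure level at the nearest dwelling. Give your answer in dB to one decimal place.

88.8 dB

Propagate each source to the receiver with L = L_ref − 20·log₁₀(r/r_ref), then add intensities.
compressor: 97.6 − 20·log₁₀(13.7/4.8) = 97.6 − 9.11 = 88.49 dB.
pump: 91.6 − 20·log₁₀(20.3/1.8) = 91.6 − 21.04 = 70.56 dB.
blower: 93.7 − 20·log₁₀(17.3/2.4) = 93.7 − 17.16 = 76.54 dB.
Σ 10^(L/10) = 7.629e+08 → L_total = 10·log₁₀(7.629e+08) = 88.82 dB.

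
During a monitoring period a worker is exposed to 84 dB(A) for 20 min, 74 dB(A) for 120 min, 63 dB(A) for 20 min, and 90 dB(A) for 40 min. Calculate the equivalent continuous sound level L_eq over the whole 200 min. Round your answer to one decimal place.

L_eq = 10·log₁₀[(1/T)·Σ tᵢ·10^(Lᵢ/10)] with T = 200 min.
Σ tᵢ·10^(Lᵢ/10) = 20·10^(84/10) + 120·10^(74/10) + 20·10^(63/10) + 40·10^(90/10) = 4.808e+10.
L_eq = 10·log₁₀(4.808e+10/200) = 83.81 dB(A).

83.8 dB(A)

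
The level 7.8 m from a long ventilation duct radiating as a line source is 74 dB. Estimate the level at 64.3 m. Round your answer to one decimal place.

Line-source attenuation: ΔL = 10·log₁₀(r₂/r₁) = 10·log₁₀(64.3/7.8) = 9.161 dB.
L₂ = 74 − 10·log₁₀(64.3/7.8) = 74 − 9.161 = 64.84 dB.

64.8 dB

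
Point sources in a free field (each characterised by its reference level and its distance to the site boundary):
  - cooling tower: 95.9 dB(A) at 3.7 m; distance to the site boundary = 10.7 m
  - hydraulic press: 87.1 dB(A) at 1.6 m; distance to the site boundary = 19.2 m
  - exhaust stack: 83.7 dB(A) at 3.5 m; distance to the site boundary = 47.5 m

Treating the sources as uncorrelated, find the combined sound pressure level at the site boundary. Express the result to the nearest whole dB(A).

87 dB(A)

Apply inverse-square spreading to bring every level to the receiver, then sum 10^(L/10).
cooling tower: 95.9 − 20·log₁₀(10.7/3.7) = 95.9 − 9.22 = 86.68 dB(A).
hydraulic press: 87.1 − 20·log₁₀(19.2/1.6) = 87.1 − 21.58 = 65.52 dB(A).
exhaust stack: 83.7 − 20·log₁₀(47.5/3.5) = 83.7 − 22.65 = 61.05 dB(A).
Σ 10^(L/10) = 4.700e+08 → L_total = 10·log₁₀(4.700e+08) = 86.72 dB(A).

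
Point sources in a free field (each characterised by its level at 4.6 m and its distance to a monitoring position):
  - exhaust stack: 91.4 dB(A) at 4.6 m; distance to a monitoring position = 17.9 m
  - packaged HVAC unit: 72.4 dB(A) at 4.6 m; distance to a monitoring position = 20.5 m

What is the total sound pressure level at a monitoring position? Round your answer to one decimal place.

79.6 dB(A)

First find each source's level at the receiver (point-source: −20·log₁₀(r/r_ref)), then combine on an intensity basis.
exhaust stack: 91.4 − 20·log₁₀(17.9/4.6) = 91.4 − 11.80 = 79.60 dB(A).
packaged HVAC unit: 72.4 − 20·log₁₀(20.5/4.6) = 72.4 − 12.98 = 59.42 dB(A).
Σ 10^(L/10) = 9.204e+07 → L_total = 10·log₁₀(9.204e+07) = 79.64 dB(A).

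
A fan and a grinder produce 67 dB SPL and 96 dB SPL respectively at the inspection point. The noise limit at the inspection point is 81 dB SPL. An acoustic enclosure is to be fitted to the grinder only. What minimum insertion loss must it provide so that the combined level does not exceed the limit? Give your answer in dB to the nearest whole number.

Everything except the grinder sums to 10^(67/10) = 5.012e+06 in linear terms, 67.00 dB SPL.
To meet 81 dB SPL overall, the treated grinder may contribute at most 10^(81/10) − 5.012e+06 = 1.209e+08, i.e. 80.82 dB SPL.
Required insertion loss = 96 − 80.82 = 15.18 dB.

15 dB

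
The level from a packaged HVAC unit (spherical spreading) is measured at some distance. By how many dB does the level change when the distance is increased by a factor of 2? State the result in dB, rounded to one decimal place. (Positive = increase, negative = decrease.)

A point source loses 6 dB per doubling of distance; generally ΔL = −20·log₁₀(r₂/r₁).
ΔL = −20·log₁₀(2) = -6.02 dB.

-6.0 dB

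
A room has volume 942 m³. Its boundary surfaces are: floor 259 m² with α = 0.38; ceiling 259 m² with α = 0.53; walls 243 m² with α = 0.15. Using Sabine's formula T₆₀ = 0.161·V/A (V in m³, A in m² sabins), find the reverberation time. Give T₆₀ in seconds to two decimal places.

0.56 s

Summing Sᵢαᵢ: 259·0.38 + 259·0.53 + 243·0.15 = 272.14 m².
T₆₀ = 0.161 × 942 / 272.14 = 0.557 s.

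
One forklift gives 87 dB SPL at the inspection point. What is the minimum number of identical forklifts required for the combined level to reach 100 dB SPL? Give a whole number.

The shortfall is 100 − 87 = 13.0 dB, and N units add 10·log₁₀ N, so need 10·log₁₀ N ≥ 13.0.
N ≥ 10^(13.0/10) = 19.953, so N = 20.

20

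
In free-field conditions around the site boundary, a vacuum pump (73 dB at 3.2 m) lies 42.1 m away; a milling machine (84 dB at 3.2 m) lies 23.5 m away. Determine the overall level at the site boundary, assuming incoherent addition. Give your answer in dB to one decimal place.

66.8 dB

Apply inverse-square spreading to bring every level to the receiver, then sum 10^(L/10).
vacuum pump: 73 − 20·log₁₀(42.1/3.2) = 73 − 22.38 = 50.62 dB.
milling machine: 84 − 20·log₁₀(23.5/3.2) = 84 − 17.32 = 66.68 dB.
Σ 10^(L/10) = 4.773e+06 → L_total = 10·log₁₀(4.773e+06) = 66.79 dB.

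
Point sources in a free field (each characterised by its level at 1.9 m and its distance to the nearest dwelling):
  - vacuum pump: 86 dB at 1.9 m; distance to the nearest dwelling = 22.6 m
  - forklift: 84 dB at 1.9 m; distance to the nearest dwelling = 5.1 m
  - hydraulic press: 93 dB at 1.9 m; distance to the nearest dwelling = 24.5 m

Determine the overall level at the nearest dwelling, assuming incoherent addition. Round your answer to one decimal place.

Apply inverse-square spreading to bring every level to the receiver, then sum 10^(L/10).
vacuum pump: 86 − 20·log₁₀(22.6/1.9) = 86 − 21.51 = 64.49 dB.
forklift: 84 − 20·log₁₀(5.1/1.9) = 84 − 8.58 = 75.42 dB.
hydraulic press: 93 − 20·log₁₀(24.5/1.9) = 93 − 22.21 = 70.79 dB.
Σ 10^(L/10) = 4.968e+07 → L_total = 10·log₁₀(4.968e+07) = 76.96 dB.

77.0 dB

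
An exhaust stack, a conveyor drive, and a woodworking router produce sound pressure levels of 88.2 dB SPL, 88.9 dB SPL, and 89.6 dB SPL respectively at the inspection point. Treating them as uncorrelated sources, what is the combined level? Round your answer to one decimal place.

For uncorrelated sources the intensities add, so convert each level to linear form, sum, and take 10·log₁₀ of the total.
Σ 10^(L/10) = 10^(88.2/10) + 10^(88.9/10) + 10^(89.6/10) = 2.349e+09.
L_total = 10·log₁₀(2.349e+09) = 93.71 dB SPL.

93.7 dB SPL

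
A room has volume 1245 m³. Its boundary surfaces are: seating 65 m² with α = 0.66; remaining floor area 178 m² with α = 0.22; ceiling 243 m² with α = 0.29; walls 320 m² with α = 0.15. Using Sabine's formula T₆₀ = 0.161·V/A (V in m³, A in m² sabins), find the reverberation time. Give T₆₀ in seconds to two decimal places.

A = Σ Sᵢαᵢ = 65·0.66 + 178·0.22 + 243·0.29 + 320·0.15 = 200.53 m².
T₆₀ = 0.161 × 1245 / 200.53 = 1.000 s.

1.00 s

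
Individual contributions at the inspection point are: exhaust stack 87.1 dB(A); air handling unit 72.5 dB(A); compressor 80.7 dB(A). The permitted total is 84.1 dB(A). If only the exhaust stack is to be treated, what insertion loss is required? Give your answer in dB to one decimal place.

The untreated sources together contribute 10^(72.5/10) + 10^(80.7/10) = 1.353e+08, i.e. 81.31 dB(A).
To meet 84.1 dB(A) overall, the treated exhaust stack may contribute at most 10^(84.1/10) − 1.353e+08 = 1.218e+08, i.e. 80.86 dB(A).
So the exhaust stack must be reduced from 87.1 to 80.86 dB(A): IL = 6.24 dB.

6.2 dB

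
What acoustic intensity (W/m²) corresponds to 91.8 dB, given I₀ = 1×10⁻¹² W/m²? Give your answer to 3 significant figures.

L = 10·log₁₀(I/I₀) ⇒ I = I₀·10^(L/10) = 10⁻¹² × 10^9.18.

0.00151 W/m²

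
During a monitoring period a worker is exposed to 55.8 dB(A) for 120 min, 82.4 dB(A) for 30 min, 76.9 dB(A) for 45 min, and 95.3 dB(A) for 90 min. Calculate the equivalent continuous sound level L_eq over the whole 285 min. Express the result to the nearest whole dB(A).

90 dB(A)

Weight each interval's intensity by its duration and average over T = 285 min:
Σ tᵢ·10^(Lᵢ/10) = 120·10^(55.8/10) + 30·10^(82.4/10) + 45·10^(76.9/10) + 90·10^(95.3/10) = 3.124e+11.
L_eq = 10·log₁₀(3.124e+11/285) = 90.40 dB(A).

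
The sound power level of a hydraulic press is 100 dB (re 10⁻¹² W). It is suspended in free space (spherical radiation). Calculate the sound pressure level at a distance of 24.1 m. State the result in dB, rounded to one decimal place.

61.4 dB

Free-field spherical radiation: L_p = L_w − 10·log₁₀(4π·r²), r = 24.1 m.
4π·r² = 7299 m², 10·log₁₀ of that is 38.632 dB.
L_p = 100 − 38.632 = 61.37 dB.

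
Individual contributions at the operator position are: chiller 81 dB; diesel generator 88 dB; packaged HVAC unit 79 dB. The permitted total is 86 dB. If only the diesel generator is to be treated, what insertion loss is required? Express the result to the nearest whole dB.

Fixed contribution from the other sources: Σ 10^(L/10) = 10^(81/10) + 10^(79/10) = 2.053e+08 (83.12 dB).
To meet 86 dB overall, the treated diesel generator may contribute at most 10^(86/10) − 2.053e+08 = 1.928e+08, i.e. 82.85 dB.
So the diesel generator must be reduced from 88 to 82.85 dB: IL = 5.15 dB.

5 dB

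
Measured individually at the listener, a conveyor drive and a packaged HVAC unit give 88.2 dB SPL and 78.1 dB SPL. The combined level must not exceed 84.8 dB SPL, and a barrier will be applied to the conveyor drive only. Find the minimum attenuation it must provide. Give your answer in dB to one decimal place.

4.4 dB

The untreated sources together contribute 10^(78.1/10) = 6.457e+07, i.e. 78.10 dB SPL.
To meet 84.8 dB SPL overall, the treated conveyor drive may contribute at most 10^(84.8/10) − 6.457e+07 = 2.374e+08, i.e. 83.76 dB SPL.
Required insertion loss = 88.2 − 83.76 = 4.44 dB.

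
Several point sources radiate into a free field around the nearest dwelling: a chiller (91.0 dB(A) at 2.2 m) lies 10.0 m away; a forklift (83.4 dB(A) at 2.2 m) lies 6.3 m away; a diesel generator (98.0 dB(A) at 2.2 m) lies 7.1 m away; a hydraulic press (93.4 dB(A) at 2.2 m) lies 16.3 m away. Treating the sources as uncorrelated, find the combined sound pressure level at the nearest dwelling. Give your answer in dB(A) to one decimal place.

Propagate each source to the receiver with L = L_ref − 20·log₁₀(r/r_ref), then add intensities.
chiller: 91.0 − 20·log₁₀(10.0/2.2) = 91.0 − 13.15 = 77.85 dB(A).
forklift: 83.4 − 20·log₁₀(6.3/2.2) = 83.4 − 9.14 = 74.26 dB(A).
diesel generator: 98.0 − 20·log₁₀(7.1/2.2) = 98.0 − 10.18 = 87.82 dB(A).
hydraulic press: 93.4 − 20·log₁₀(16.3/2.2) = 93.4 − 17.40 = 76.00 dB(A).
Σ 10^(L/10) = 7.333e+08 → L_total = 10·log₁₀(7.333e+08) = 88.65 dB(A).

88.7 dB(A)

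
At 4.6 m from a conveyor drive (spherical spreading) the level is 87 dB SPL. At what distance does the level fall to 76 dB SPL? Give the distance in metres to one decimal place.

16.3 m

For a point source L₁ − L₂ = 20·log₁₀(r₂/r₁), so r₂ = r₁·10^((L₁−L₂)/20).
r₂ = 4.6·10^((87−76)/20) = 4.6·10^(11.0/20) = 16.32 m.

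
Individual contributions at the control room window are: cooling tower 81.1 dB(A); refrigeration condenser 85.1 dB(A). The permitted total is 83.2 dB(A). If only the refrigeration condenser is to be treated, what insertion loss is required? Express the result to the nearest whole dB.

6 dB

The untreated sources together contribute 10^(81.1/10) = 1.288e+08, i.e. 81.10 dB(A).
To meet 83.2 dB(A) overall, the treated refrigeration condenser may contribute at most 10^(83.2/10) − 1.288e+08 = 8.010e+07, i.e. 79.04 dB(A).
Required insertion loss = 85.1 − 79.04 = 6.06 dB.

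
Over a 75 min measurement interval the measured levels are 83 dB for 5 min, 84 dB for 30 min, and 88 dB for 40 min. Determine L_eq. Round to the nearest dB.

L_eq = 10·log₁₀[(1/T)·Σ tᵢ·10^(Lᵢ/10)] with T = 75 min.
Σ tᵢ·10^(Lᵢ/10) = 5·10^(83/10) + 30·10^(84/10) + 40·10^(88/10) = 3.377e+10.
L_eq = 10·log₁₀(3.377e+10/75) = 86.53 dB.

87 dB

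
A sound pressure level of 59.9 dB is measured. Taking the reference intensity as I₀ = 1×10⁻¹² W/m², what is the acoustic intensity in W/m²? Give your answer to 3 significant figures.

9.77e-07 W/m²

L = 10·log₁₀(I/I₀) ⇒ I = I₀·10^(L/10) = 10⁻¹² × 10^5.99.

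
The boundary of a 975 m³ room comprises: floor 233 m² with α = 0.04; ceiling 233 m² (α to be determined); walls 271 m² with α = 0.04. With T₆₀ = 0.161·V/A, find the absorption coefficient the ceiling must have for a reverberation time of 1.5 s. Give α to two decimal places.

Required total absorption A = 0.161·975/1.5 = 104.65 m².
Absorption from the other surfaces = 233·0.04 + 271·0.04 = 20.16 m², so the ceiling must supply 84.49 m² over 233 m².
α = 84.49/233 = 0.363.

0.36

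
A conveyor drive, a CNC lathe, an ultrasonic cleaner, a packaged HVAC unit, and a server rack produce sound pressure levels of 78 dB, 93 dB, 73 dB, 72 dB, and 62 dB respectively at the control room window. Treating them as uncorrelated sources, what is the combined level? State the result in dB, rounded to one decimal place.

93.2 dB

Incoherent sources combine by intensity addition: L_total = 10·log₁₀(Σ 10^(L_i/10)).
Σ 10^(L/10) = 10^(78/10) + 10^(93/10) + 10^(73/10) + 10^(72/10) + 10^(62/10) = 2.096e+09.
L_total = 10·log₁₀(2.096e+09) = 93.21 dB.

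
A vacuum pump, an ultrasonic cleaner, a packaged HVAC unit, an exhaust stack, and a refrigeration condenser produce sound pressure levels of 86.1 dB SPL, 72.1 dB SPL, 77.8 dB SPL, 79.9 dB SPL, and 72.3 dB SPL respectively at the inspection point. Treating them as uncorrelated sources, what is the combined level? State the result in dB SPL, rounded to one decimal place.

For uncorrelated sources the intensities add, so convert each level to linear form, sum, and take 10·log₁₀ of the total.
Σ 10^(L/10) = 10^(86.1/10) + 10^(72.1/10) + 10^(77.8/10) + 10^(79.9/10) + 10^(72.3/10) = 5.986e+08.
L_total = 10·log₁₀(5.986e+08) = 87.77 dB SPL.

87.8 dB SPL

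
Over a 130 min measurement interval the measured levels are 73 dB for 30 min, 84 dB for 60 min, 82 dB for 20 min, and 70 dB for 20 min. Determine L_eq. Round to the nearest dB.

82 dB

L_eq = 10·log₁₀[(1/T)·Σ tᵢ·10^(Lᵢ/10)] with T = 130 min.
Σ tᵢ·10^(Lᵢ/10) = 30·10^(73/10) + 60·10^(84/10) + 20·10^(82/10) + 20·10^(70/10) = 1.904e+10.
L_eq = 10·log₁₀(1.904e+10/130) = 81.66 dB.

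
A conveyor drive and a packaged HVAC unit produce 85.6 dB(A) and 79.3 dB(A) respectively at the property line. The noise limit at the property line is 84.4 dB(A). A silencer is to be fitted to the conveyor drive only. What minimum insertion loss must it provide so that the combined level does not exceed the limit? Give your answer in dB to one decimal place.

The untreated sources together contribute 10^(79.3/10) = 8.511e+07, i.e. 79.30 dB(A).
To meet 84.4 dB(A) overall, the treated conveyor drive may contribute at most 10^(84.4/10) − 8.511e+07 = 1.903e+08, i.e. 82.79 dB(A).
Required insertion loss = 85.6 − 82.79 = 2.81 dB.

2.8 dB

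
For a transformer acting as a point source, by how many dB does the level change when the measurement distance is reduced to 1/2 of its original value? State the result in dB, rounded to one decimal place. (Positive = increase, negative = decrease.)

With spherical spreading the level changes by −20·log₁₀(r₂/r₁).
ΔL = −20·log₁₀(0.5) = +6.02 dB.

+6.0 dB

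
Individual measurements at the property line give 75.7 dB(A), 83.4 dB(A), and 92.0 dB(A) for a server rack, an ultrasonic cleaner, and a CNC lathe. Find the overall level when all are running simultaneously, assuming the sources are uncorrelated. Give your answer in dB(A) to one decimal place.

92.7 dB(A)

Incoherent sources combine by intensity addition: L_total = 10·log₁₀(Σ 10^(L_i/10)).
Σ 10^(L/10) = 10^(75.7/10) + 10^(83.4/10) + 10^(92.0/10) = 1.841e+09.
L_total = 10·log₁₀(1.841e+09) = 92.65 dB(A).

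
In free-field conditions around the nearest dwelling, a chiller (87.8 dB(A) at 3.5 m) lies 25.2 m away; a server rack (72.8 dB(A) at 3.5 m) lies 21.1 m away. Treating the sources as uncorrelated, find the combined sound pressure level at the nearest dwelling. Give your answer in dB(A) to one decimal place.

70.8 dB(A)

Apply inverse-square spreading to bring every level to the receiver, then sum 10^(L/10).
chiller: 87.8 − 20·log₁₀(25.2/3.5) = 87.8 − 17.15 = 70.65 dB(A).
server rack: 72.8 − 20·log₁₀(21.1/3.5) = 72.8 − 15.60 = 57.20 dB(A).
Σ 10^(L/10) = 1.215e+07 → L_total = 10·log₁₀(1.215e+07) = 70.84 dB(A).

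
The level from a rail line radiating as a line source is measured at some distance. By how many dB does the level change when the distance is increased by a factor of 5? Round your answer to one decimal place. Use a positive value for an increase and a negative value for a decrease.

-7.0 dB

A line source loses 3 dB per doubling of distance; generally ΔL = −10·log₁₀(r₂/r₁).
ΔL = −10·log₁₀(5) = -6.99 dB.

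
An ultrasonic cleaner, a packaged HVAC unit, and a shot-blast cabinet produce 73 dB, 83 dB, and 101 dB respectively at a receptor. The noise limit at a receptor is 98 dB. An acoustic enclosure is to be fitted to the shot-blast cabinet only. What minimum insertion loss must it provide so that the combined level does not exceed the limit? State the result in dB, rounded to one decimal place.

Everything except the shot-blast cabinet sums to 10^(73/10) + 10^(83/10) = 2.195e+08 in linear terms, 83.41 dB.
To meet 98 dB overall, the treated shot-blast cabinet may contribute at most 10^(98/10) − 2.195e+08 = 6.090e+09, i.e. 97.85 dB.
Required insertion loss = 101 − 97.85 = 3.15 dB.

3.2 dB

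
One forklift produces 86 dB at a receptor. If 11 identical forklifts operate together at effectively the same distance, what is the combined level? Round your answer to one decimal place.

L_total = L₁ + 10·log₁₀ N for N identical incoherent sources.
L_total = 86 + 10·log₁₀(11) = 86 + 10.414 = 96.41 dB.

96.4 dB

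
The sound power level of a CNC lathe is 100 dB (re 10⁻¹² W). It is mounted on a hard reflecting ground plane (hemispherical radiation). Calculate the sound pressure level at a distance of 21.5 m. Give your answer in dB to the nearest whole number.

The power spreads over a hemisphere of area 2π·r², so L_p = L_w − 10·log₁₀(2π·r²).
2π·r² = 2904 m², 10·log₁₀ of that is 34.631 dB.
L_p = 100 − 34.631 = 65.37 dB.

65 dB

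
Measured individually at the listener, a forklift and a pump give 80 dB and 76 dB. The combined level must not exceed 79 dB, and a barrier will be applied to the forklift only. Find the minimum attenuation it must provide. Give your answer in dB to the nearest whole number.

4 dB

Fixed contribution from the other source: Σ 10^(L/10) = 10^(76/10) = 3.981e+07 (76.00 dB).
To meet 79 dB overall, the treated forklift may contribute at most 10^(79/10) − 3.981e+07 = 3.962e+07, i.e. 75.98 dB.
So the forklift must be reduced from 80 to 75.98 dB: IL = 4.02 dB.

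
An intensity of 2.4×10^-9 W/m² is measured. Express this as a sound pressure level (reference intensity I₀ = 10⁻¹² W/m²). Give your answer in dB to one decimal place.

L = 10·log₁₀(I/I₀) = 10·log₁₀(2.4×10^-9/10⁻¹²) = 10·log₁₀(2.4×10^3).
L = 10·(0.3802 + 3) = 33.80 dB.

33.8 dB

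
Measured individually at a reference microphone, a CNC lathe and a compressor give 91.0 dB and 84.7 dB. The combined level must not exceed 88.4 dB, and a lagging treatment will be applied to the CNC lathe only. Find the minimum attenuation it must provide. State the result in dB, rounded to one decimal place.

5.0 dB

The untreated sources together contribute 10^(84.7/10) = 2.951e+08, i.e. 84.70 dB.
To meet 88.4 dB overall, the treated CNC lathe may contribute at most 10^(88.4/10) − 2.951e+08 = 3.967e+08, i.e. 85.98 dB.
So the CNC lathe must be reduced from 91.0 to 85.98 dB: IL = 5.02 dB.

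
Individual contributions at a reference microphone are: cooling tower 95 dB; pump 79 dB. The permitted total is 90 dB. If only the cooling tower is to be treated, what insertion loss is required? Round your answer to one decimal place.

5.4 dB

Everything except the cooling tower sums to 10^(79/10) = 7.943e+07 in linear terms, 79.00 dB.
To meet 90 dB overall, the treated cooling tower may contribute at most 10^(90/10) − 7.943e+07 = 9.206e+08, i.e. 89.64 dB.
So the cooling tower must be reduced from 95 to 89.64 dB: IL = 5.36 dB.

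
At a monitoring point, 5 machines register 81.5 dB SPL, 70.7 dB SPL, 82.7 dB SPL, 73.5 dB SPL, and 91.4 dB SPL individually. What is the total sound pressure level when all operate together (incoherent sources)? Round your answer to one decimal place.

92.4 dB SPL

Incoherent sources combine by intensity addition: L_total = 10·log₁₀(Σ 10^(L_i/10)).
Σ 10^(L/10) = 10^(81.5/10) + 10^(70.7/10) + 10^(82.7/10) + 10^(73.5/10) + 10^(91.4/10) = 1.742e+09.
L_total = 10·log₁₀(1.742e+09) = 92.41 dB SPL.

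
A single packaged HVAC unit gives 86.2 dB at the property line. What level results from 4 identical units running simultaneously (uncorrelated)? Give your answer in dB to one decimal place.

L_total = L₁ + 10·log₁₀ N for N identical incoherent sources.
L_total = 86.2 + 10·log₁₀(4) = 86.2 + 6.021 = 92.22 dB.

92.2 dB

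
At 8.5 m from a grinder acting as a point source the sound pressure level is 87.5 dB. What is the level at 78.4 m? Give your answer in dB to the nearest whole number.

For a point source, L₂ = L₁ − 20·log₁₀(r₂/r₁).
L₂ = 87.5 − 20·log₁₀(78.4/8.5) = 87.5 − 19.298 = 68.20 dB.

68 dB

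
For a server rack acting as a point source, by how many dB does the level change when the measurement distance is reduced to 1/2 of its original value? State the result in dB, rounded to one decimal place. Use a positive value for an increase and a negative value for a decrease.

Point-source spreading: ΔL = −20·log₁₀(r₂/r₁).
ΔL = −20·log₁₀(0.5) = +6.02 dB.

+6.0 dB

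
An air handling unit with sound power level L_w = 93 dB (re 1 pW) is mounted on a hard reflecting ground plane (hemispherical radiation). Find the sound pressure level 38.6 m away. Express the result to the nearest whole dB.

L_p = L_w − 10·log₁₀(2π·r²) with r = 38.6 m.
2π·r² = 9362 m², 10·log₁₀ of that is 39.714 dB.
L_p = 93 − 39.714 = 53.29 dB.

53 dB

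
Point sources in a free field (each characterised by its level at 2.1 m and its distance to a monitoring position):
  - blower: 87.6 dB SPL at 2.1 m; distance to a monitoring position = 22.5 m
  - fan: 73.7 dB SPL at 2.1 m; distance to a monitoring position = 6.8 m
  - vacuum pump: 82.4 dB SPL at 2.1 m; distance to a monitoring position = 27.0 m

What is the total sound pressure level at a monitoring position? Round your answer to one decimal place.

Apply inverse-square spreading to bring every level to the receiver, then sum 10^(L/10).
blower: 87.6 − 20·log₁₀(22.5/2.1) = 87.6 − 20.60 = 67.00 dB SPL.
fan: 73.7 − 20·log₁₀(6.8/2.1) = 73.7 − 10.21 = 63.49 dB SPL.
vacuum pump: 82.4 − 20·log₁₀(27.0/2.1) = 82.4 − 22.18 = 60.22 dB SPL.
Σ 10^(L/10) = 8.300e+06 → L_total = 10·log₁₀(8.300e+06) = 69.19 dB SPL.

69.2 dB SPL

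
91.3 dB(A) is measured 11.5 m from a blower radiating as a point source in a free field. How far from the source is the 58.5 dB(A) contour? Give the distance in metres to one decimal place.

502.0 m

The 32.8 dB drop corresponds to a distance ratio of 10^(32.8/20) for a point source.
r₂ = 11.5·10^((91.3−58.5)/20) = 11.5·10^(32.8/20) = 501.99 m.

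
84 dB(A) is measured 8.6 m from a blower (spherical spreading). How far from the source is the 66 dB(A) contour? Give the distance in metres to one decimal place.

68.3 m

For a point source L₁ − L₂ = 20·log₁₀(r₂/r₁), so r₂ = r₁·10^((L₁−L₂)/20).
r₂ = 8.6·10^((84−66)/20) = 8.6·10^(18.0/20) = 68.31 m.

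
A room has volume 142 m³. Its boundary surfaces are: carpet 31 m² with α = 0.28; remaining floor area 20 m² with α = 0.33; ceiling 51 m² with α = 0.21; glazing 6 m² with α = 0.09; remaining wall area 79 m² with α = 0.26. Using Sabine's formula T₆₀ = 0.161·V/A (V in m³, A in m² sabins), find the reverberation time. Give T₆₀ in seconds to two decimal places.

Total absorption A = 31·0.28 + 20·0.33 + 51·0.21 + 6·0.09 + 79·0.26 = 47.07 m² sabins.
T₆₀ = 0.161·V/A = 0.161·142/47.07 = 0.486 s.

0.49 s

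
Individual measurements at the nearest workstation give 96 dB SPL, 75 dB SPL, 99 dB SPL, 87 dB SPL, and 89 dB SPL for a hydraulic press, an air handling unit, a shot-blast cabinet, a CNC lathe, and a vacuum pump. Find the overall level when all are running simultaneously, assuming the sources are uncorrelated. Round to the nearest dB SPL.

Incoherent sources combine by intensity addition: L_total = 10·log₁₀(Σ 10^(L_i/10)).
Σ 10^(L/10) = 10^(96/10) + 10^(75/10) + 10^(99/10) + 10^(87/10) + 10^(89/10) = 1.325e+10.
L_total = 10·log₁₀(1.325e+10) = 101.22 dB SPL.

101 dB SPL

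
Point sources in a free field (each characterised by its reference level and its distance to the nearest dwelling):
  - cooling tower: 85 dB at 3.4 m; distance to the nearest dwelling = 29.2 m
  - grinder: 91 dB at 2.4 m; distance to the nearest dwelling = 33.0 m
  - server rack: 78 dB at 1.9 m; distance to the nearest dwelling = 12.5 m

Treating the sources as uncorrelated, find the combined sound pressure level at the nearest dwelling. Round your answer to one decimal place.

70.9 dB

Propagate each source to the receiver with L = L_ref − 20·log₁₀(r/r_ref), then add intensities.
cooling tower: 85 − 20·log₁₀(29.2/3.4) = 85 − 18.68 = 66.32 dB.
grinder: 91 − 20·log₁₀(33.0/2.4) = 91 − 22.77 = 68.23 dB.
server rack: 78 − 20·log₁₀(12.5/1.9) = 78 − 16.36 = 61.64 dB.
Σ 10^(L/10) = 1.240e+07 → L_total = 10·log₁₀(1.240e+07) = 70.94 dB.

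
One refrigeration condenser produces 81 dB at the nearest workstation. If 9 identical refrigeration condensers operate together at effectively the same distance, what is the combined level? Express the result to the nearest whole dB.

91 dB

N identical incoherent sources raise the level by 10·log₁₀ N.
L_total = 81 + 10·log₁₀(9) = 81 + 9.542 = 90.54 dB.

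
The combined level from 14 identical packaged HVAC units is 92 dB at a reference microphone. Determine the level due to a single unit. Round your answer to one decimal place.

For N identical incoherent sources L_total = L₁ + 10·log₁₀ N, so L₁ = 92 − 10·log₁₀(14) = 92 − 11.461.

80.5 dB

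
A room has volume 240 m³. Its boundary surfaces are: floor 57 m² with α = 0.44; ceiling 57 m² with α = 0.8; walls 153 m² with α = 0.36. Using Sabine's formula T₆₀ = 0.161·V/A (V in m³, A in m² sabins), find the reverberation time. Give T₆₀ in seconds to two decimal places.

Total absorption A = 57·0.44 + 57·0.8 + 153·0.36 = 125.76 m² sabins.
T₆₀ = 0.161·V/A = 0.161·240/125.76 = 0.307 s.

0.31 s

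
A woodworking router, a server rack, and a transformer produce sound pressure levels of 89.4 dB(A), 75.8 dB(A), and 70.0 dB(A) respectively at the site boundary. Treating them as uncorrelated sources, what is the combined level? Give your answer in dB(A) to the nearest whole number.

90 dB(A)

Incoherent sources combine by intensity addition: L_total = 10·log₁₀(Σ 10^(L_i/10)).
Σ 10^(L/10) = 10^(89.4/10) + 10^(75.8/10) + 10^(70.0/10) = 9.190e+08.
L_total = 10·log₁₀(9.190e+08) = 89.63 dB(A).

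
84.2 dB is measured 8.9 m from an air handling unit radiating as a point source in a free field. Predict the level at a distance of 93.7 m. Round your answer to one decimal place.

Point-source attenuation: ΔL = 20·log₁₀(r₂/r₁) = 20·log₁₀(93.7/8.9) = 20.447 dB.
L₂ = 84.2 − 20·log₁₀(93.7/8.9) = 84.2 − 20.447 = 63.75 dB.

63.8 dB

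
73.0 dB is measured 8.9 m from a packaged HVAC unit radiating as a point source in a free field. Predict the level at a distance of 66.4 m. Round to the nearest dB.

56 dB

Spherical spreading from a point source gives a 20·log₁₀(r₂/r₁) drop.
L₂ = 73.0 − 20·log₁₀(66.4/8.9) = 73.0 − 17.456 = 55.54 dB.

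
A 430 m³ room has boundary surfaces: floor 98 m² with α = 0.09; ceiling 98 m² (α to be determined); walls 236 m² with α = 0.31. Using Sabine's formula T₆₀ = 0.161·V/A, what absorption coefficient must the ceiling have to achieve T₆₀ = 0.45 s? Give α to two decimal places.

A = 0.161·V/T₆₀ = 0.161·430/0.45 = 153.84 m² sabins.
Absorption from the other surfaces = 98·0.09 + 236·0.31 = 81.98 m², so the ceiling must supply 71.86 m² over 98 m².
α = 71.86/98 = 0.733.

0.73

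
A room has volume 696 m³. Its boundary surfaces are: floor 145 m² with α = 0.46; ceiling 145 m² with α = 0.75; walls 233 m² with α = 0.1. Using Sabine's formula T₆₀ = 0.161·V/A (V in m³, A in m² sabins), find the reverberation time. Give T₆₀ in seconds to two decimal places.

0.56 s

Summing Sᵢαᵢ: 145·0.46 + 145·0.75 + 233·0.1 = 198.75 m².
T₆₀ = 0.161·V/A = 0.161·696/198.75 = 0.564 s.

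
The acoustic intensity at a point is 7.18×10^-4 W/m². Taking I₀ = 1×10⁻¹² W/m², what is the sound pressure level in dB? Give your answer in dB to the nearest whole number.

89 dB

L = 10·log₁₀(I/I₀) = 10·log₁₀(7.18×10^-4/10⁻¹²) = 10·log₁₀(7.18×10^8).
L = 10·(0.8561 + 8) = 88.56 dB.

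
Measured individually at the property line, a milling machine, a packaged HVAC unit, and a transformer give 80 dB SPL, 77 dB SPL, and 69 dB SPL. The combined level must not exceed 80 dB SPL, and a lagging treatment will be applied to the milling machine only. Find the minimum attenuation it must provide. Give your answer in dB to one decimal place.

The untreated sources together contribute 10^(77/10) + 10^(69/10) = 5.806e+07, i.e. 77.64 dB SPL.
The limit corresponds to 10^(80/10) = 1.000e+08; subtracting the fixed part leaves 4.194e+07 for the milling machine, i.e. 76.23 dB SPL.
So the milling machine must be reduced from 80 to 76.23 dB SPL: IL = 3.77 dB.

3.8 dB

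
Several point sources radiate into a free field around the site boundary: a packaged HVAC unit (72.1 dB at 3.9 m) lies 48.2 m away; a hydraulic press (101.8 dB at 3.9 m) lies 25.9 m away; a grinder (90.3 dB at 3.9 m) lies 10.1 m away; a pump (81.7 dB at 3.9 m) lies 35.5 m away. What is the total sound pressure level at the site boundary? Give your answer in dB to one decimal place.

87.0 dB

First find each source's level at the receiver (point-source: −20·log₁₀(r/r_ref)), then combine on an intensity basis.
packaged HVAC unit: 72.1 − 20·log₁₀(48.2/3.9) = 72.1 − 21.84 = 50.26 dB.
hydraulic press: 101.8 − 20·log₁₀(25.9/3.9) = 101.8 − 16.44 = 85.36 dB.
grinder: 90.3 − 20·log₁₀(10.1/3.9) = 90.3 − 8.27 = 82.03 dB.
pump: 81.7 − 20·log₁₀(35.5/3.9) = 81.7 − 19.18 = 62.52 dB.
Σ 10^(L/10) = 5.048e+08 → L_total = 10·log₁₀(5.048e+08) = 87.03 dB.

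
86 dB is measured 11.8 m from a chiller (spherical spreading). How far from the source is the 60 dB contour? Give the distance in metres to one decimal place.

For a point source L₁ − L₂ = 20·log₁₀(r₂/r₁), so r₂ = r₁·10^((L₁−L₂)/20).
r₂ = 11.8·10^((86−60)/20) = 11.8·10^(26.0/20) = 235.44 m.

235.4 m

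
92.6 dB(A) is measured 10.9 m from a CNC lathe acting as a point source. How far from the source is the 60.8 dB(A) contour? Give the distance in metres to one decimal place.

424.1 m

For a point source L₁ − L₂ = 20·log₁₀(r₂/r₁), so r₂ = r₁·10^((L₁−L₂)/20).
r₂ = 10.9·10^((92.6−60.8)/20) = 10.9·10^(31.8/20) = 424.06 m.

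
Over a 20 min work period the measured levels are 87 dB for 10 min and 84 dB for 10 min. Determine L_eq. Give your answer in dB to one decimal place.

85.8 dB

Weight each interval's intensity by its duration and average over T = 20 min:
Σ tᵢ·10^(Lᵢ/10) = 10·10^(87/10) + 10·10^(84/10) = 7.524e+09.
L_eq = 10·log₁₀(7.524e+09/20) = 85.75 dB.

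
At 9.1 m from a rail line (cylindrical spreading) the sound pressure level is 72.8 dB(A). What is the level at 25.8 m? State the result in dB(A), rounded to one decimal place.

68.3 dB(A)

Cylindrical spreading from a line source gives a 10·log₁₀(r₂/r₁) drop.
L₂ = 72.8 − 10·log₁₀(25.8/9.1) = 72.8 − 4.526 = 68.27 dB(A).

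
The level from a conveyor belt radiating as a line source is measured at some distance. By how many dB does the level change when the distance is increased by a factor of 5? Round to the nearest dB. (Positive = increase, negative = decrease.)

-7 dB

With cylindrical spreading the level changes by −10·log₁₀(r₂/r₁).
ΔL = −10·log₁₀(5) = -6.99 dB.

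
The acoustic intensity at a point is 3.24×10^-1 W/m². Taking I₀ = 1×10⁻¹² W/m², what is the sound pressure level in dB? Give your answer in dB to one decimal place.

Dividing by I₀ shifts the exponent by 12: I/I₀ = 3.24×10^11.
L = 10·(0.5105 + 11) = 115.11 dB.

115.1 dB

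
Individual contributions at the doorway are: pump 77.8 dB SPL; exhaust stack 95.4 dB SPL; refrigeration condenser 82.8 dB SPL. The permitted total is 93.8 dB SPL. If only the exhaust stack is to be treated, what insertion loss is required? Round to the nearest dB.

2 dB

The untreated sources together contribute 10^(77.8/10) + 10^(82.8/10) = 2.508e+08, i.e. 83.99 dB SPL.
The limit corresponds to 10^(93.8/10) = 2.399e+09; subtracting the fixed part leaves 2.148e+09 for the exhaust stack, i.e. 93.32 dB SPL.
Required insertion loss = 95.4 − 93.32 = 2.08 dB.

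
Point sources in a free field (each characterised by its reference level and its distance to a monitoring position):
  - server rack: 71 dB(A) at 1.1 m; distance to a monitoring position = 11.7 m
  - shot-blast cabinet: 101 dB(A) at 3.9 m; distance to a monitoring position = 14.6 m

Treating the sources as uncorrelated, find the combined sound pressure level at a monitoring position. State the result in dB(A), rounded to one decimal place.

89.5 dB(A)

First find each source's level at the receiver (point-source: −20·log₁₀(r/r_ref)), then combine on an intensity basis.
server rack: 71 − 20·log₁₀(11.7/1.1) = 71 − 20.54 = 50.46 dB(A).
shot-blast cabinet: 101 − 20·log₁₀(14.6/3.9) = 101 − 11.47 = 89.53 dB(A).
Σ 10^(L/10) = 8.984e+08 → L_total = 10·log₁₀(8.984e+08) = 89.53 dB(A).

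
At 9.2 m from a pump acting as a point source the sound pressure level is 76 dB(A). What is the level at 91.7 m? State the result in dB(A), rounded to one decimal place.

For a point source, L₂ = L₁ − 20·log₁₀(r₂/r₁).
L₂ = 76 − 20·log₁₀(91.7/9.2) = 76 − 19.972 = 56.03 dB(A).

56.0 dB(A)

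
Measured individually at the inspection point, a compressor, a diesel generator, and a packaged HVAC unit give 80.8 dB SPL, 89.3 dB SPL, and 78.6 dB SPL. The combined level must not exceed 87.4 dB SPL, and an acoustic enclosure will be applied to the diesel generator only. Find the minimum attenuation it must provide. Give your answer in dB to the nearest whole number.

4 dB

Everything except the diesel generator sums to 10^(80.8/10) + 10^(78.6/10) = 1.927e+08 in linear terms, 82.85 dB SPL.
To meet 87.4 dB SPL overall, the treated diesel generator may contribute at most 10^(87.4/10) − 1.927e+08 = 3.569e+08, i.e. 85.53 dB SPL.
Required insertion loss = 89.3 − 85.53 = 3.77 dB.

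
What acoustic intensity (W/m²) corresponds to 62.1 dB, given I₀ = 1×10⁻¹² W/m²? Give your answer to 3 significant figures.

1.62e-06 W/m²

I = I₀·10^(L/10) = 10⁻¹² × 10^(62.1/10) = 10^(-5.790).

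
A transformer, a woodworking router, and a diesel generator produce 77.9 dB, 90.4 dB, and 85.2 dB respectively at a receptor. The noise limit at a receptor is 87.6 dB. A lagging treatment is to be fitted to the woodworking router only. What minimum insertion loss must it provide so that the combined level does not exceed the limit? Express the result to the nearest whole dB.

8 dB

Everything except the woodworking router sums to 10^(77.9/10) + 10^(85.2/10) = 3.928e+08 in linear terms, 85.94 dB.
To meet 87.6 dB overall, the treated woodworking router may contribute at most 10^(87.6/10) − 3.928e+08 = 1.826e+08, i.e. 82.62 dB.
So the woodworking router must be reduced from 90.4 to 82.62 dB: IL = 7.78 dB.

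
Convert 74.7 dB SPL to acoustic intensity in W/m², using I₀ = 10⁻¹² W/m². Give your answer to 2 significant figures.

3.0e-05 W/m²

L = 10·log₁₀(I/I₀) ⇒ I = I₀·10^(L/10) = 10⁻¹² × 10^7.47.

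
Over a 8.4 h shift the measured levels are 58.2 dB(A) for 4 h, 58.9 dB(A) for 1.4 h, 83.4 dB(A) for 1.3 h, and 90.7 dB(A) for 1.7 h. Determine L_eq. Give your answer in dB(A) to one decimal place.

The energy average is taken in the linear domain: L_eq = 10·log₁₀[(Σ tᵢ·10^(Lᵢ/10))/T], T = 8.4 h.
Σ tᵢ·10^(Lᵢ/10) = 4·10^(58.2/10) + 1.4·10^(58.9/10) + 1.3·10^(83.4/10) + 1.7·10^(90.7/10) = 2.285e+09.
L_eq = 10·log₁₀(2.285e+09/8.4) = 84.35 dB(A).

84.3 dB(A)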